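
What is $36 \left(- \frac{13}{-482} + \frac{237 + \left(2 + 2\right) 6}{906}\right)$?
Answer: $\frac{412740}{36391} \approx 11.342$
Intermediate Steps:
$36 \left(- \frac{13}{-482} + \frac{237 + \left(2 + 2\right) 6}{906}\right) = 36 \left(\left(-13\right) \left(- \frac{1}{482}\right) + \left(237 + 4 \cdot 6\right) \frac{1}{906}\right) = 36 \left(\frac{13}{482} + \left(237 + 24\right) \frac{1}{906}\right) = 36 \left(\frac{13}{482} + 261 \cdot \frac{1}{906}\right) = 36 \left(\frac{13}{482} + \frac{87}{302}\right) = 36 \cdot \frac{11465}{36391} = \frac{412740}{36391}$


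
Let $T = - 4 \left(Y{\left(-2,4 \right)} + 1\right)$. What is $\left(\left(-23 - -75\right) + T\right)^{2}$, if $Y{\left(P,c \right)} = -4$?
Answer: $4096$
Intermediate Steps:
$T = 12$ ($T = - 4 \left(-4 + 1\right) = \left(-4\right) \left(-3\right) = 12$)
$\left(\left(-23 - -75\right) + T\right)^{2} = \left(\left(-23 - -75\right) + 12\right)^{2} = \left(\left(-23 + 75\right) + 12\right)^{2} = \left(52 + 12\right)^{2} = 64^{2} = 4096$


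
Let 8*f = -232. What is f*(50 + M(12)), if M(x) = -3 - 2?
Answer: -1305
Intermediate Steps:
f = -29 (f = (1/8)*(-232) = -29)
M(x) = -5
f*(50 + M(12)) = -29*(50 - 5) = -29*45 = -1305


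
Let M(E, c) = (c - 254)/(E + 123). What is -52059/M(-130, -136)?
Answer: -121471/130 ≈ -934.39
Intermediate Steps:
M(E, c) = (-254 + c)/(123 + E)
-52059/M(-130, -136) = -52059*(123 - 130)/(-254 - 136) = -52059/(-390/(-7)) = -52059/((-⅐*(-390))) = -52059/390/7 = -52059*7/390 = -121471/130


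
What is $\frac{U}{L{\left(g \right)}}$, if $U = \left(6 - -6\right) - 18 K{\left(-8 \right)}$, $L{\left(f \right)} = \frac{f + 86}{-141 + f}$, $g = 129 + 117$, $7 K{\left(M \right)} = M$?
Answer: $\frac{855}{83} \approx 10.301$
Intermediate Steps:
$K{\left(M \right)} = \frac{M}{7}$
$g = 246$
$L{\left(f \right)} = \frac{86 + f}{-141 + f}$
$U = \frac{228}{7}$ ($U = \left(6 - -6\right) - 18 \cdot \frac{1}{7} \left(-8\right) = \left(6 + 6\right) - - \frac{144}{7} = 12 + \frac{144}{7} = \frac{228}{7} \approx 32.571$)
$\frac{U}{L{\left(g \right)}} = \frac{228}{7 \frac{86 + 246}{-141 + 246}} = \frac{228}{7 \cdot \frac{1}{105} \cdot 332} = \frac{228}{7 \cdot \frac{332}{105}} = \frac{228}{7} \cdot \frac{105}{332} = \frac{855}{83}$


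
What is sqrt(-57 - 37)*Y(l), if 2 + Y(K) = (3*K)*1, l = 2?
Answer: 4*I*sqrt(94) ≈ 38.781*I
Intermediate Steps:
Y(K) = -2 + 3*K (Y(K) = -2 + (3*K)*1 = -2 + 3*K)
sqrt(-57 - 37)*Y(l) = sqrt(-57 - 37)*(-2 + 3*2) = sqrt(-94)*(-2 + 6) = (I*sqrt(94))*4 = 4*I*sqrt(94)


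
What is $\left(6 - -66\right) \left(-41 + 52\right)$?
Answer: $792$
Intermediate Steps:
$\left(6 - -66\right) \left(-41 + 52\right) = \left(6 + 66\right) 11 = 72 \cdot 11 = 792$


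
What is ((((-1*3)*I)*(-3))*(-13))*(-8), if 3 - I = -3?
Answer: 5616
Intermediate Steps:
I = 6 (I = 3 - 1*(-3) = 3 + 3 = 6)
((((-1*3)*I)*(-3))*(-13))*(-8) = (((-1*3*6)*(-3))*(-13))*(-8) = ((-3*6*(-3))*(-13))*(-8) = (-18*(-3)*(-13))*(-8) = (54*(-13))*(-8) = -702*(-8) = 5616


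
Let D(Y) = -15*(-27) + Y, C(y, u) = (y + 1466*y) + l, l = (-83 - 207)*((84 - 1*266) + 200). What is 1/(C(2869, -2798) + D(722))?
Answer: 1/4204730 ≈ 2.3783e-7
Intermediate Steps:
l = -5220 (l = -290*((84 - 266) + 200) = -290*(-182 + 200) = -290*18 = -5220)
C(y, u) = -5220 + 1467*y (C(y, u) = (y + 1466*y) - 5220 = 1467*y - 5220 = -5220 + 1467*y)
D(Y) = 405 + Y
1/(C(2869, -2798) + D(722)) = 1/((-5220 + 1467*2869) + (405 + 722)) = 1/((-5220 + 4208823) + 1127) = 1/(4203603 + 1127) = 1/4204730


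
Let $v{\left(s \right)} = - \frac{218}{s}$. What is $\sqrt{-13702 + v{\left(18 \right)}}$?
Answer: $\frac{i \sqrt{123427}}{3} \approx 117.11 i$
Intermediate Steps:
$\sqrt{-13702 + v{\left(18 \right)}} = \sqrt{-13702 - \frac{218}{18}} = \sqrt{-13702 - \frac{109}{9}} = \sqrt{- \frac{123427}{9}} = \frac{i \sqrt{123427}}{3}$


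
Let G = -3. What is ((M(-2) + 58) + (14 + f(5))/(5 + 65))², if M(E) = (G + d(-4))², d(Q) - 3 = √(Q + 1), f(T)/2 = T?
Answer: 3751969/1225 ≈ 3062.8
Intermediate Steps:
f(T) = 2*T
d(Q) = 3 + √(1 + Q) (d(Q) = 3 + √(Q + 1) = 3 + √(1 + Q))
M(E) = -3 (M(E) = (-3 + (3 + √(1 - 4)))² = (-3 + (3 + √(-3)))² = (-3 + (3 + I*√3))² = (I*√3)² = -3)
((M(-2) + 58) + (14 + f(5))/(5 + 65))² = ((-3 + 58) + (14 + 2*5)/(5 + 65))² = (55 + (14 + 10)/70)² = (55 + 24*(1/70))² = (55 + 12/35)² = (1937/35)² = 3751969/1225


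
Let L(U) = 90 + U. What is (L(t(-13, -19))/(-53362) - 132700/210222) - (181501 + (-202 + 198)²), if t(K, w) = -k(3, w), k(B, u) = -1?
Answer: -1018120274530895/5608933182 ≈ -1.8152e+5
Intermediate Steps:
t(K, w) = 1 (t(K, w) = -1*(-1) = 1)
(L(t(-13, -19))/(-53362) - 132700/210222) - (181501 + (-202 + 198)²) = ((90 + 1)/(-53362) - 132700/210222) - (181501 + (-202 + 198)²) = (91*(-1/53362) - 132700*1/210222) - (181501 + (-4)²) = (-91/53362 - 66350/105111) - (181501 + 16) = -3550133801/5608933182 - 1*181517 = -3550133801/5608933182 - 181517 = -1018120274530895/5608933182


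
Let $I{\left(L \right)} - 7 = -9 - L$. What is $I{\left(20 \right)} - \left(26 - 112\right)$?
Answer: $64$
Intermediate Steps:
$I{\left(L \right)} = -2 - L$ ($I{\left(L \right)} = 7 - \left(9 + L\right) = -2 - L$)
$I{\left(20 \right)} - \left(26 - 112\right) = \left(-2 - 20\right) - \left(26 - 112\right) = \left(-2 - 20\right) - -86 = -22 + 86 = 64$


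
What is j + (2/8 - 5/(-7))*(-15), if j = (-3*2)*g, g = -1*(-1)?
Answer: -573/28 ≈ -20.464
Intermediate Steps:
g = 1
j = -6 (j = -3*2*1 = -6*1 = -6)
j + (2/8 - 5/(-7))*(-15) = -6 + (2/8 - 5/(-7))*(-15) = -6 + (2*(⅛) - 5*(-⅐))*(-15) = -6 + (¼ + 5/7)*(-15) = -6 + (27/28)*(-15) = -6 - 405/28 = -573/28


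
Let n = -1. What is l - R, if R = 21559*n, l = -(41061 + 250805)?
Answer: -270307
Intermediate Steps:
l = -291866 (l = -1*291866 = -291866)
R = -21559 (R = 21559*(-1) = -21559)
l - R = -291866 - 1*(-21559) = -291866 + 21559 = -270307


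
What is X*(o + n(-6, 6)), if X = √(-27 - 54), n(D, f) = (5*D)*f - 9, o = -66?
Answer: -2295*I ≈ -2295.0*I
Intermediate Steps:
n(D, f) = -9 + 5*D*f (n(D, f) = 5*D*f - 9 = -9 + 5*D*f)
X = 9*I (X = √(-81) = 9*I ≈ 9.0*I)
X*(o + n(-6, 6)) = (9*I)*(-66 + (-9 + 5*(-6)*6)) = (9*I)*(-66 + (-9 - 180)) = (9*I)*(-66 - 189) = (9*I)*(-255) = -2295*I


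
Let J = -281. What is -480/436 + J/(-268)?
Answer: -1531/29212 ≈ -0.052410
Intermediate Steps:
-480/436 + J/(-268) = -480/436 - 281/(-268) = -480*1/436 - 281*(-1/268) = -120/109 + 281/268 = -1531/29212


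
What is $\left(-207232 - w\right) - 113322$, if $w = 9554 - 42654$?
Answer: $-287454$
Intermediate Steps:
$w = -33100$
$\left(-207232 - w\right) - 113322 = \left(-207232 - -33100\right) - 113322 = \left(-207232 + 33100\right) - 113322 = -174132 - 113322 = -287454$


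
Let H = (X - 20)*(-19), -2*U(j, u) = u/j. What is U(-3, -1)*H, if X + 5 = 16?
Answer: -57/2 ≈ -28.500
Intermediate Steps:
X = 11 (X = -5 + 16 = 11)
U(j, u) = -u/(2*j)
H = 171 (H = (11 - 20)*(-19) = -9*(-19) = 171)
U(-3, -1)*H = -½*(-1)/(-3)*171 = -½*(-1)*(-⅓)*171 = -⅙*171 = -57/2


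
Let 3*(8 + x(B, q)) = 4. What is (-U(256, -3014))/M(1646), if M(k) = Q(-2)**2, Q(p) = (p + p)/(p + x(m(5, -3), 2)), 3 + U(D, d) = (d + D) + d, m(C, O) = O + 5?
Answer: 325325/12 ≈ 27110.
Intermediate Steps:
m(C, O) = 5 + O
U(D, d) = -3 + D + 2*d (U(D, d) = -3 + ((d + D) + d) = -3 + ((D + d) + d) = -3 + (D + 2*d) = -3 + D + 2*d)
x(B, q) = -20/3 (x(B, q) = -8 + (1/3)*4 = -8 + 4/3 = -20/3)
Q(p) = 2*p/(-20/3 + p) (Q(p) = (p + p)/(p - 20/3) = (2*p)/(-20/3 + p) = 2*p/(-20/3 + p))
M(k) = 36/169 (M(k) = (6*(-2)/(-20 + 3*(-2)))**2 = (6*(-2)/(-20 - 6))**2 = (6*(-2)/(-26))**2 = (6*(-2)*(-1/26))**2 = (6/13)**2 = 36/169)
(-U(256, -3014))/M(1646) = (-(-3 + 256 + 2*(-3014)))/(36/169) = -(-3 + 256 - 6028)*(169/36) = -1*(-5775)*(169/36) = 5775*(169/36) = 325325/12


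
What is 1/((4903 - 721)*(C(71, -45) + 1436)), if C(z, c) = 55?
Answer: 1/6235362 ≈ 1.6038e-7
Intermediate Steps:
1/((4903 - 721)*(C(71, -45) + 1436)) = 1/((4903 - 721)*(55 + 1436)) = 1/(4182*1491) = 1/6235362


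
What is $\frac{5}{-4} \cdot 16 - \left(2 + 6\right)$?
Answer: $-28$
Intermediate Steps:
$\frac{5}{-4} \cdot 16 - \left(2 + 6\right) = 5 \left(- \frac{1}{4}\right) 16 - 8 = \left(- \frac{5}{4}\right) 16 - 8 = -20 - 8 = -28$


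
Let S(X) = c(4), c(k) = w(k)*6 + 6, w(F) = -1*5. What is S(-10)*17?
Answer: -408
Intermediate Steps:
w(F) = -5
c(k) = -24 (c(k) = -5*6 + 6 = -30 + 6 = -24)
S(X) = -24
S(-10)*17 = -24*17 = -408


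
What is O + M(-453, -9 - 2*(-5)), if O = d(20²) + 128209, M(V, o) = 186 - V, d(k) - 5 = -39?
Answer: 128814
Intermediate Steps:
d(k) = -34 (d(k) = 5 - 39 = -34)
O = 128175 (O = -34 + 128209 = 128175)
O + M(-453, -9 - 2*(-5)) = 128175 + (186 - 1*(-453)) = 128175 + (186 + 453) = 128175 + 639 = 128814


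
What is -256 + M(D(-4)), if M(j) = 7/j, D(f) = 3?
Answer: -761/3 ≈ -253.67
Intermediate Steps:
-256 + M(D(-4)) = -256 + 7/3 = -761/3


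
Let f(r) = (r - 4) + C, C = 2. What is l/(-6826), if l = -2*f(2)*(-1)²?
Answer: 0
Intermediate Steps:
f(r) = -2 + r (f(r) = (r - 4) + 2 = (-4 + r) + 2 = -2 + r)
l = 0 (l = -2*(-2 + 2)*(-1)² = -2*0*1 = 0*1 = 0)
l/(-6826) = 0/(-6826) = 0*(-1/6826) = 0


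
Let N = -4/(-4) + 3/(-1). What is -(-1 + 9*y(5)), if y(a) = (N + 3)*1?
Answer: -8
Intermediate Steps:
N = -2 (N = -4*(-¼) + 3*(-1) = 1 - 3 = -2)
y(a) = 1 (y(a) = (-2 + 3)*1 = 1*1 = 1)
-(-1 + 9*y(5)) = -(-1 + 9*1) = -(-1 + 9) = -1*8 = -8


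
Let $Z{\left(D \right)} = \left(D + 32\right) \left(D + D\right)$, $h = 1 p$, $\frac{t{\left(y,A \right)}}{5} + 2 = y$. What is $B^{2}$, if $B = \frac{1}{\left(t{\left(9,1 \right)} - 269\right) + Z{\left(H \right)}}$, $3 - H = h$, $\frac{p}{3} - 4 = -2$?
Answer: $\frac{1}{166464} \approx 6.0073 \cdot 10^{-6}$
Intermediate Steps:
$p = 6$ ($p = 12 + 3 \left(-2\right) = 12 - 6 = 6$)
$t{\left(y,A \right)} = -10 + 5 y$
$h = 6$ ($h = 1 \cdot 6 = 6$)
$H = -3$ ($H = 3 - 6 = -3$)
$Z{\left(D \right)} = 2 D \left(32 + D\right)$ ($Z{\left(D \right)} = \left(32 + D\right) 2 D = 2 D \left(32 + D\right)$)
$B = - \frac{1}{408}$ ($B = \frac{1}{\left(\left(-10 + 5 \cdot 9\right) - 269\right) + 2 \left(-3\right) \left(32 - 3\right)} = \frac{1}{\left(\left(-10 + 45\right) - 269\right) + 2 \left(-3\right) 29} = \frac{1}{\left(35 - 269\right) - 174} = \frac{1}{-234 - 174} = \frac{1}{-408} = - \frac{1}{408} \approx -0.002451$)
$B^{2} = \left(- \frac{1}{408}\right)^{2} = \frac{1}{166464}$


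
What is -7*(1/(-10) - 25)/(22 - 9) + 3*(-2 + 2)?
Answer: 1757/130 ≈ 13.515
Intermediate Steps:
-7*(1/(-10) - 25)/(22 - 9) + 3*(-2 + 2) = -7*(-⅒ - 25)/13 + 3*0 = -(-1757)/(10*13) + 0 = -7*(-251/130) + 0 = 1757/130 + 0 = 1757/130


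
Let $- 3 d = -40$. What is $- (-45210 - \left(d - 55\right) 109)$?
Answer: $\frac{122005}{3} \approx 40668.0$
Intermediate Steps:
$d = \frac{40}{3}$ ($d = \left(- \frac{1}{3}\right) \left(-40\right) = \frac{40}{3} \approx 13.333$)
$- (-45210 - \left(d - 55\right) 109) = - (-45210 - \left(\frac{40}{3} - 55\right) 109) = - (-45210 - \left(- \frac{125}{3}\right) 109) = - (-45210 - - \frac{13625}{3}) = - (-45210 + \frac{13625}{3}) = \left(-1\right) \left(- \frac{122005}{3}\right) = \frac{122005}{3}$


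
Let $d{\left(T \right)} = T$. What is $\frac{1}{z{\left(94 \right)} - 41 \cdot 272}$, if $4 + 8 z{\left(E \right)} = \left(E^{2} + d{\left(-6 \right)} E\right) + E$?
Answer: $- \frac{4}{40427} \approx -9.8944 \cdot 10^{-5}$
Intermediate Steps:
$z{\left(E \right)} = - \frac{1}{2} - \frac{5 E}{8} + \frac{E^{2}}{8}$ ($z{\left(E \right)} = - \frac{1}{2} + \frac{\left(E^{2} - 6 E\right) + E}{8} = - \frac{1}{2} + \frac{E^{2} - 5 E}{8} = - \frac{1}{2} + \left(- \frac{5 E}{8} + \frac{E^{2}}{8}\right) = - \frac{1}{2} - \frac{5 E}{8} + \frac{E^{2}}{8}$)
$\frac{1}{z{\left(94 \right)} - 41 \cdot 272} = \frac{1}{\left(- \frac{1}{2} - \frac{235}{4} + \frac{94^{2}}{8}\right) - 41 \cdot 272} = \frac{1}{\left(- \frac{1}{2} - \frac{235}{4} + \frac{1}{8} \cdot 8836\right) - 11152} = \frac{1}{\left(- \frac{1}{2} - \frac{235}{4} + \frac{2209}{2}\right) - 11152} = \frac{1}{\frac{4181}{4} - 11152} = \frac{1}{- \frac{40427}{4}} = - \frac{4}{40427}$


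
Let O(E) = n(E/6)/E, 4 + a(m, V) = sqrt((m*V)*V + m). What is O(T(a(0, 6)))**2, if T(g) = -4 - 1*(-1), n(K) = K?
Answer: 1/36 ≈ 0.027778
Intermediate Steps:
a(m, V) = -4 + sqrt(m + m*V**2) (a(m, V) = -4 + sqrt((m*V)*V + m) = -4 + sqrt((V*m)*V + m) = -4 + sqrt(m*V**2 + m) = -4 + sqrt(m + m*V**2))
T(g) = -3 (T(g) = -4 + 1 = -3)
O(E) = 1/6 (O(E) = (E/6)/E = 1/6)
O(T(a(0, 6)))**2 = (1/6)**2 = 1/36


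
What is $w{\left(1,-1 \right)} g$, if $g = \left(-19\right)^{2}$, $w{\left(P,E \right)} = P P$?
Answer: $361$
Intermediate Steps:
$w{\left(P,E \right)} = P^{2}$
$g = 361$
$w{\left(1,-1 \right)} g = 1^{2} \cdot 361 = 1 \cdot 361 = 361$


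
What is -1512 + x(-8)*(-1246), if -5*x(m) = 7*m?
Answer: -77336/5 ≈ -15467.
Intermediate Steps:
x(m) = -7*m/5
-1512 + x(-8)*(-1246) = -1512 - 7/5*(-8)*(-1246) = -1512 + (56/5)*(-1246) = -1512 - 69776/5 = -77336/5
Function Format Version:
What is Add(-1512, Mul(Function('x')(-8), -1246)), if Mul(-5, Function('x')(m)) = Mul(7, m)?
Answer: Rational(-77336, 5) ≈ -15467.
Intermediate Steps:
Function('x')(m) = Mul(Rational(-7, 5), m) (Function('x')(m) = Mul(Rational(-1, 5), Mul(7, m)) = Mul(Rational(-7, 5), m))
Add(-1512, Mul(Function('x')(-8), -1246)) = Add(-1512, Mul(Mul(Rational(-7, 5), -8), -1246)) = Add(-1512, Mul(Rational(56, 5), -1246)) = Add(-1512, Rational(-69776, 5)) = Rational(-77336, 5)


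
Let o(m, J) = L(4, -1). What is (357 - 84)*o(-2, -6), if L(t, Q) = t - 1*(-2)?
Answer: 1638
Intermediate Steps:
L(t, Q) = 2 + t (L(t, Q) = t + 2 = 2 + t)
o(m, J) = 6 (o(m, J) = 2 + 4 = 6)
(357 - 84)*o(-2, -6) = (357 - 84)*6 = 273*6 = 1638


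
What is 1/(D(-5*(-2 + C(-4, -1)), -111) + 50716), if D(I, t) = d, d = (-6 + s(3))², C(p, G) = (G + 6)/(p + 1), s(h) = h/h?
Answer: 1/50741 ≈ 1.9708e-5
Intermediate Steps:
s(h) = 1
C(p, G) = (6 + G)/(1 + p)
d = 25 (d = (-6 + 1)² = (-5)² = 25)
D(I, t) = 25
1/(D(-5*(-2 + C(-4, -1)), -111) + 50716) = 1/(25 + 50716) = 1/50741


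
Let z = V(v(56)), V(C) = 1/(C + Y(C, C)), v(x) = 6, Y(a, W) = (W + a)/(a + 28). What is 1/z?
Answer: 108/17 ≈ 6.3529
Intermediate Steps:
Y(a, W) = (W + a)/(28 + a)
V(C) = 1/(C + 2*C/(28 + C)) (V(C) = 1/(C + (C + C)/(28 + C)) = 1/(C + (2*C)/(28 + C)) = 1/(C + 2*C/(28 + C)))
z = 17/108 (z = (28 + 6)/(6*(30 + 6)) = (1/6)*34/36 = (1/6)*(1/36)*34 = 17/108 ≈ 0.15741)
1/z = 1/(17/108) = 108/17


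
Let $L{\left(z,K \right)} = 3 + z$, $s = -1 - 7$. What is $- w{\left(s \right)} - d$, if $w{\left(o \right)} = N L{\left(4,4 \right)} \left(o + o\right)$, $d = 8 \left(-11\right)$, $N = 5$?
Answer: $648$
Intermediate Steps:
$s = -8$ ($s = -1 - 7 = -8$)
$d = -88$
$w{\left(o \right)} = 70 o$ ($w{\left(o \right)} = 5 \left(3 + 4\right) \left(o + o\right) = 5 \cdot 7 \cdot 2 o = 35 \cdot 2 o = 70 o$)
$- w{\left(s \right)} - d = - 70 \left(-8\right) - -88 = \left(-1\right) \left(-560\right) + 88 = 560 + 88 = 648$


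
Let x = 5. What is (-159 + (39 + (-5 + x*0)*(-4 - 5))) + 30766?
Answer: 30691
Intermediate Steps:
(-159 + (39 + (-5 + x*0)*(-4 - 5))) + 30766 = (-159 + (39 + (-5 + 5*0)*(-4 - 5))) + 30766 = (-159 + (39 + (-5 + 0)*(-9))) + 30766 = (-159 + (39 - 5*(-9))) + 30766 = (-159 + (39 + 45)) + 30766 = (-159 + 84) + 30766 = -75 + 30766 = 30691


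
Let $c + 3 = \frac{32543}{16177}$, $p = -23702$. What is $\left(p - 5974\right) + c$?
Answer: $- \frac{68583520}{2311} \approx -29677.0$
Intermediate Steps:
$c = - \frac{2284}{2311}$ ($c = -3 + \frac{32543}{16177} = -3 + 32543 \cdot \frac{1}{16177} = -3 + \frac{4649}{2311} = - \frac{2284}{2311} \approx -0.98832$)
$\left(p - 5974\right) + c = \left(-23702 - 5974\right) - \frac{2284}{2311} = -29676 - \frac{2284}{2311} = - \frac{68583520}{2311}$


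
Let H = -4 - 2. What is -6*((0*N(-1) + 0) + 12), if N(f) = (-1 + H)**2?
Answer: -72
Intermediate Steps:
H = -6
N(f) = 49 (N(f) = (-1 - 6)**2 = (-7)**2 = 49)
-6*((0*N(-1) + 0) + 12) = -6*((0*49 + 0) + 12) = -6*((0 + 0) + 12) = -6*(0 + 12) = -6*12 = -72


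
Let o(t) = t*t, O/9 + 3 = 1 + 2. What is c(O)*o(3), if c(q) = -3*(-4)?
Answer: 108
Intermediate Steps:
O = 0 (O = -27 + 9*(1 + 2) = -27 + 9*3 = -27 + 27 = 0)
c(q) = 12
o(t) = t**2
c(O)*o(3) = 12*3**2 = 12*9 = 108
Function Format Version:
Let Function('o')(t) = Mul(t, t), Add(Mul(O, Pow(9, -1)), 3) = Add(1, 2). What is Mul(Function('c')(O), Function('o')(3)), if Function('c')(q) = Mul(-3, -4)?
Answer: 108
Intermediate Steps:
O = 0 (O = Add(-27, Mul(9, Add(1, 2))) = Add(-27, Mul(9, 3)) = Add(-27, 27) = 0)
Function('c')(q) = 12
Function('o')(t) = Pow(t, 2)
Mul(Function('c')(O), Function('o')(3)) = Mul(12, Pow(3, 2)) = Mul(12, 9) = 108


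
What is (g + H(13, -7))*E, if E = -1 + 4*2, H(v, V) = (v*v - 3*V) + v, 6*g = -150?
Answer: 1246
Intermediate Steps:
g = -25 (g = (1/6)*(-150) = -25)
H(v, V) = v + v**2 - 3*V (H(v, V) = (v**2 - 3*V) + v = v + v**2 - 3*V)
E = 7 (E = -1 + 8 = 7)
(g + H(13, -7))*E = (-25 + (13 + 13**2 - 3*(-7)))*7 = (-25 + (13 + 169 + 21))*7 = (-25 + 203)*7 = 178*7 = 1246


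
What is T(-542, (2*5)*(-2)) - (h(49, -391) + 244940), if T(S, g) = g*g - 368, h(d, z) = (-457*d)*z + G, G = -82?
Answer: -9000489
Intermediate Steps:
h(d, z) = -82 - 457*d*z (h(d, z) = (-457*d)*z - 82 = -457*d*z - 82 = -82 - 457*d*z)
T(S, g) = -368 + g² (T(S, g) = g² - 368 = -368 + g²)
T(-542, (2*5)*(-2)) - (h(49, -391) + 244940) = (-368 + ((2*5)*(-2))²) - ((-82 - 457*49*(-391)) + 244940) = (-368 + (10*(-2))²) - ((-82 + 8755663) + 244940) = (-368 + (-20)²) - (8755581 + 244940) = (-368 + 400) - 1*9000521 = 32 - 9000521 = -9000489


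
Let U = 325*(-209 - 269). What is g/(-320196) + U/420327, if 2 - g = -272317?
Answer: -54735158971/44862341364 ≈ -1.2201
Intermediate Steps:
g = 272319 (g = 2 - 1*(-272317) = 2 + 272317 = 272319)
U = -155350 (U = 325*(-478) = -155350)
g/(-320196) + U/420327 = 272319/(-320196) - 155350/420327 = 272319*(-1/320196) - 155350*1/420327 = -90773/106732 - 155350/420327 = -54735158971/44862341364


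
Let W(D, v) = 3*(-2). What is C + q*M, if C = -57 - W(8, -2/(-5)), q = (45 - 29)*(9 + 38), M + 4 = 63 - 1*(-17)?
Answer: 57101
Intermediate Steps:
M = 76 (M = -4 + (63 - 1*(-17)) = -4 + (63 + 17) = -4 + 80 = 76)
W(D, v) = -6
q = 752 (q = 16*47 = 752)
C = -51 (C = -57 - 1*(-6) = -57 + 6 = -51)
C + q*M = -51 + 752*76 = -51 + 57152 = 57101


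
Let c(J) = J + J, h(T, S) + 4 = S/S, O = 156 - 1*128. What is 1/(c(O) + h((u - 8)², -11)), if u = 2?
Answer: 1/53 ≈ 0.018868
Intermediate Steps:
O = 28 (O = 156 - 128 = 28)
h(T, S) = -3 (h(T, S) = -4 + S/S = -4 + 1 = -3)
c(J) = 2*J
1/(c(O) + h((u - 8)², -11)) = 1/(2*28 - 3) = 1/(56 - 3) = 1/53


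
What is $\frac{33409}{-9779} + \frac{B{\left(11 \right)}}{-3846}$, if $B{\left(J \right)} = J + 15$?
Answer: $- \frac{64372634}{18805017} \approx -3.4232$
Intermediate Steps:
$B{\left(J \right)} = 15 + J$
$\frac{33409}{-9779} + \frac{B{\left(11 \right)}}{-3846} = \frac{33409}{-9779} + \frac{15 + 11}{-3846} = 33409 \left(- \frac{1}{9779}\right) + 26 \left(- \frac{1}{3846}\right) = - \frac{33409}{9779} - \frac{13}{1923} = - \frac{64372634}{18805017}$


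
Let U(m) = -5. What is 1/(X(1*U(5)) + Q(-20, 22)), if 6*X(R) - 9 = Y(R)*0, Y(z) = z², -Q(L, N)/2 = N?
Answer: -2/85 ≈ -0.023529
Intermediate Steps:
Q(L, N) = -2*N
X(R) = 3/2 (X(R) = 3/2 + (R²*0)/6 = 3/2 + (⅙)*0 = 3/2 + 0 = 3/2)
1/(X(1*U(5)) + Q(-20, 22)) = 1/(3/2 - 2*22) = 1/(3/2 - 44) = 1/(-85/2) = -2/85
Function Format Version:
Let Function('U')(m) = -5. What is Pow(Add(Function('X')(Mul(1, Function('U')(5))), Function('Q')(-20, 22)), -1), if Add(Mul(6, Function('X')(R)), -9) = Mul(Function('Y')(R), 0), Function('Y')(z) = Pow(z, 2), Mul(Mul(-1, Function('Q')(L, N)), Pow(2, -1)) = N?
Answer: Rational(-2, 85) ≈ -0.023529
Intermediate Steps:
Function('Q')(L, N) = Mul(-2, N)
Function('X')(R) = Rational(3, 2) (Function('X')(R) = Add(Rational(3, 2), Mul(Rational(1, 6), Mul(Pow(R, 2), 0))) = Add(Rational(3, 2), Mul(Rational(1, 6), 0)) = Add(Rational(3, 2), 0) = Rational(3, 2))
Pow(Add(Function('X')(Mul(1, Function('U')(5))), Function('Q')(-20, 22)), -1) = Pow(Add(Rational(3, 2), Mul(-2, 22)), -1) = Pow(Add(Rational(3, 2), -44), -1) = Pow(Rational(-85, 2), -1) = Rational(-2, 85)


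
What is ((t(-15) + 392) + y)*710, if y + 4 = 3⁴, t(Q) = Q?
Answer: 322340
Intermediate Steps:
y = 77 (y = -4 + 3⁴ = -4 + 81 = 77)
((t(-15) + 392) + y)*710 = ((-15 + 392) + 77)*710 = (377 + 77)*710 = 454*710 = 322340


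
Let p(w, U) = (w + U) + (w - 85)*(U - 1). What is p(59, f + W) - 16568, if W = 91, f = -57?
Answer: -17333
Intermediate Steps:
p(w, U) = U + w + (-1 + U)*(-85 + w) (p(w, U) = (U + w) + (-85 + w)*(-1 + U) = (U + w) + (-1 + U)*(-85 + w) = U + w + (-1 + U)*(-85 + w))
p(59, f + W) - 16568 = (85 - 84*(-57 + 91) + (-57 + 91)*59) - 16568 = (85 - 84*34 + 34*59) - 16568 = (85 - 2856 + 2006) - 16568 = -765 - 16568 = -17333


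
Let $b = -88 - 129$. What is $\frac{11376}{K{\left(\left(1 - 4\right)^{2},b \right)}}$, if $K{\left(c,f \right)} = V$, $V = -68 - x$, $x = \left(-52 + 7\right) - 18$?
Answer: $- \frac{11376}{5} \approx -2275.2$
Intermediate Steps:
$b = -217$
$x = -63$ ($x = -45 - 18 = -63$)
$V = -5$ ($V = -68 - -63 = -68 + 63 = -5$)
$K{\left(c,f \right)} = -5$
$\frac{11376}{K{\left(\left(1 - 4\right)^{2},b \right)}} = \frac{11376}{-5} = 11376 \left(- \frac{1}{5}\right) = - \frac{11376}{5}$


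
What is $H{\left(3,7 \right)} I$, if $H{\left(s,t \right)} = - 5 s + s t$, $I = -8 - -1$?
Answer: $-42$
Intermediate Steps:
$I = -7$ ($I = -8 + 1 = -7$)
$H{\left(3,7 \right)} I = 3 \left(-5 + 7\right) \left(-7\right) = 3 \cdot 2 \left(-7\right) = 6 \left(-7\right) = -42$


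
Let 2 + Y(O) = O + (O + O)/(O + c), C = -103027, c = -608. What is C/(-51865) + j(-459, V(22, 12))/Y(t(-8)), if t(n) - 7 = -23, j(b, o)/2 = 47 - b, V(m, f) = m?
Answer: -98744446/1815275 ≈ -54.396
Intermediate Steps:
j(b, o) = 94 - 2*b (j(b, o) = 2*(47 - b) = 94 - 2*b)
t(n) = -16 (t(n) = 7 - 23 = -16)
Y(O) = -2 + O + 2*O/(-608 + O) (Y(O) = -2 + (O + (O + O)/(O - 608)) = -2 + (O + (2*O)/(-608 + O)) = -2 + (O + 2*O/(-608 + O)) = -2 + O + 2*O/(-608 + O))
C/(-51865) + j(-459, V(22, 12))/Y(t(-8)) = -103027/(-51865) + (94 - 2*(-459))/(((1216 + (-16)² - 608*(-16))/(-608 - 16))) = -103027*(-1/51865) + (94 + 918)/(((1216 + 256 + 9728)/(-624))) = 103027/51865 + 1012/((-1/624*11200)) = 103027/51865 + 1012/(-700/39) = 103027/51865 + 1012*(-39/700) = 103027/51865 - 9867/175 = -98744446/1815275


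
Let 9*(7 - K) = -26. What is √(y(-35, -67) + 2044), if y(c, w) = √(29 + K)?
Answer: √(18396 + 15*√14)/3 ≈ 45.280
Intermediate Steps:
K = 89/9 (K = 7 - ⅑*(-26) = 7 + 26/9 = 89/9 ≈ 9.8889)
y(c, w) = 5*√14/3 (y(c, w) = √(29 + 89/9) = √(350/9) = 5*√14/3)
√(y(-35, -67) + 2044) = √(5*√14/3 + 2044) = √(2044 + 5*√14/3)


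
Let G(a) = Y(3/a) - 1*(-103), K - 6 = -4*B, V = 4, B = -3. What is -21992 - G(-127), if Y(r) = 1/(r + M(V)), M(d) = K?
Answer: -50443012/2283 ≈ -22095.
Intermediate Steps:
K = 18 (K = 6 - 4*(-3) = 6 + 12 = 18)
M(d) = 18
Y(r) = 1/(18 + r) (Y(r) = 1/(r + 18) = 1/(18 + r))
G(a) = 103 + 1/(18 + 3/a) (G(a) = 1/(18 + 3/a) - 1*(-103) = 1/(18 + 3/a) + 103 = 103 + 1/(18 + 3/a))
-21992 - G(-127) = -21992 - (309 + 1855*(-127))/(3*(1 + 6*(-127))) = -21992 - (309 - 235585)/(3*(1 - 762)) = -21992 - (-235276)/(3*(-761)) = -21992 - (-1)*(-235276)/(3*761) = -21992 - 1*235276/2283 = -21992 - 235276/2283 = -50443012/2283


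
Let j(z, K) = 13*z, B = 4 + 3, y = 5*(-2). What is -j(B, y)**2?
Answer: -8281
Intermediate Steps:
y = -10
B = 7
-j(B, y)**2 = -(13*7)**2 = -1*91**2 = -1*8281 = -8281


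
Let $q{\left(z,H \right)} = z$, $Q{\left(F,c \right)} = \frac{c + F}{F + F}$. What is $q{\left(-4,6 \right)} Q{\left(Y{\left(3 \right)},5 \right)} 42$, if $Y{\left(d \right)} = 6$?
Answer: $-154$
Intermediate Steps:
$Q{\left(F,c \right)} = \frac{F + c}{2 F}$
$q{\left(-4,6 \right)} Q{\left(Y{\left(3 \right)},5 \right)} 42 = - 4 \frac{6 + 5}{2 \cdot 6} \cdot 42 = - 4 \cdot \frac{1}{2} \cdot \frac{1}{6} \cdot 11 \cdot 42 = \left(-4\right) \frac{11}{12} \cdot 42 = \left(- \frac{11}{3}\right) 42 = -154$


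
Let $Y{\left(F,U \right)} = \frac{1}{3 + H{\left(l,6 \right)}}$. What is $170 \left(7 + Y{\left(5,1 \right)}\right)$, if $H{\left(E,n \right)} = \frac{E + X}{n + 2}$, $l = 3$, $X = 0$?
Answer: $\frac{33490}{27} \approx 1240.4$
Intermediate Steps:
$H{\left(E,n \right)} = \frac{E}{2 + n}$ ($H{\left(E,n \right)} = \frac{E + 0}{n + 2} = \frac{E}{2 + n}$)
$Y{\left(F,U \right)} = \frac{8}{27}$ ($Y{\left(F,U \right)} = \frac{1}{3 + \frac{3}{2 + 6}} = \frac{1}{3 + \frac{3}{8}} = \frac{1}{\frac{27}{8}} = \frac{8}{27}$)
$170 \left(7 + Y{\left(5,1 \right)}\right) = 170 \left(7 + \frac{8}{27}\right) = 170 \cdot \frac{197}{27} = \frac{33490}{27}$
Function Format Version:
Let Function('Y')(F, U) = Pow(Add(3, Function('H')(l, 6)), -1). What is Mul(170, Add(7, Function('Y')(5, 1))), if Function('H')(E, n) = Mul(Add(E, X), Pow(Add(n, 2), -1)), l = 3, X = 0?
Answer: Rational(33490, 27) ≈ 1240.4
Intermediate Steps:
Function('H')(E, n) = Mul(E, Pow(Add(2, n), -1)) (Function('H')(E, n) = Mul(Add(E, 0), Pow(Add(n, 2), -1)) = Mul(E, Pow(Add(2, n), -1)))
Function('Y')(F, U) = Rational(8, 27) (Function('Y')(F, U) = Pow(Add(3, Mul(3, Pow(Add(2, 6), -1))), -1) = Pow(Add(3, Mul(3, Pow(8, -1))), -1) = Pow(Add(3, Mul(3, Rational(1, 8))), -1) = Pow(Add(3, Rational(3, 8)), -1) = Pow(Rational(27, 8), -1) = Rational(8, 27))
Mul(170, Add(7, Function('Y')(5, 1))) = Mul(170, Add(7, Rational(8, 27))) = Mul(170, Rational(197, 27)) = Rational(33490, 27)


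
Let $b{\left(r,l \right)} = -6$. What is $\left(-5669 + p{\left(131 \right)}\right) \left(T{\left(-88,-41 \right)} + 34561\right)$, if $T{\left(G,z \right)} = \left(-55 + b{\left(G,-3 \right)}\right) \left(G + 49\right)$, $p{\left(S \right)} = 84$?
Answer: $-206309900$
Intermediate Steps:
$T{\left(G,z \right)} = -2989 - 61 G$ ($T{\left(G,z \right)} = \left(-55 - 6\right) \left(G + 49\right) = - 61 \left(49 + G\right) = -2989 - 61 G$)
$\left(-5669 + p{\left(131 \right)}\right) \left(T{\left(-88,-41 \right)} + 34561\right) = \left(-5669 + 84\right) \left(\left(-2989 - -5368\right) + 34561\right) = - 5585 \left(\left(-2989 + 5368\right) + 34561\right) = - 5585 \left(2379 + 34561\right) = \left(-5585\right) 36940 = -206309900$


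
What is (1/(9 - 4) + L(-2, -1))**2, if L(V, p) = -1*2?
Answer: 81/25 ≈ 3.2400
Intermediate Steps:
L(V, p) = -2
(1/(9 - 4) + L(-2, -1))**2 = (1/(9 - 4) - 2)**2 = (1/5 - 2)**2 = (-9/5)**2 = 81/25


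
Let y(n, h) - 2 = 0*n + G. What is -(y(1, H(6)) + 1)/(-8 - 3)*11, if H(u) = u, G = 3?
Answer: 6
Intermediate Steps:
y(n, h) = 5 (y(n, h) = 2 + (0*n + 3) = 2 + (0 + 3) = 2 + 3 = 5)
-(y(1, H(6)) + 1)/(-8 - 3)*11 = -(5 + 1)/(-8 - 3)*11 = -6/(-11)*11 = -6*(-1)/11*11 = -1*(-6/11)*11 = (6/11)*11 = 6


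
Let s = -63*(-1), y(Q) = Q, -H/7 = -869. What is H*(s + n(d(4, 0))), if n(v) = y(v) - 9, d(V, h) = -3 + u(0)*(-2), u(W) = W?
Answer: 310233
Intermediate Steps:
H = 6083 (H = -7*(-869) = 6083)
d(V, h) = -3 (d(V, h) = -3 + 0*(-2) = -3 + 0 = -3)
n(v) = -9 + v (n(v) = v - 9 = -9 + v)
s = 63
H*(s + n(d(4, 0))) = 6083*(63 + (-9 - 3)) = 6083*(63 - 12) = 6083*51 = 310233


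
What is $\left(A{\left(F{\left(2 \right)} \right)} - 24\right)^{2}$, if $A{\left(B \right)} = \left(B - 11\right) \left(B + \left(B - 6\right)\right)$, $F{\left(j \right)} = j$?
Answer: $36$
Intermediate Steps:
$A{\left(B \right)} = \left(-11 + B\right) \left(-6 + 2 B\right)$ ($A{\left(B \right)} = \left(-11 + B\right) \left(B + \left(-6 + B\right)\right) = \left(-11 + B\right) \left(-6 + 2 B\right)$)
$\left(A{\left(F{\left(2 \right)} \right)} - 24\right)^{2} = \left(\left(66 - 56 + 2 \cdot 2^{2}\right) - 24\right)^{2} = \left(\left(66 - 56 + 2 \cdot 4\right) - 24\right)^{2} = \left(\left(66 - 56 + 8\right) - 24\right)^{2} = \left(18 - 24\right)^{2} = \left(-6\right)^{2} = 36$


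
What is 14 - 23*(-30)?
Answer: 704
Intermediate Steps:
14 - 23*(-30) = 14 + 690 = 704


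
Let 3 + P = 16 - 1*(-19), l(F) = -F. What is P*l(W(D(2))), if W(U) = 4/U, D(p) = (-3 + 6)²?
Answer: -128/9 ≈ -14.222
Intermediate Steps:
D(p) = 9 (D(p) = 3² = 9)
P = 32 (P = -3 + (16 - 1*(-19)) = -3 + (16 + 19) = -3 + 35 = 32)
P*l(W(D(2))) = 32*(-4/9) = -128/9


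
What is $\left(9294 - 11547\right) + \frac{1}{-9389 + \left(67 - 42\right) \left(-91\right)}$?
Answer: $- \frac{26278993}{11664} \approx -2253.0$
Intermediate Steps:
$\left(9294 - 11547\right) + \frac{1}{-9389 + \left(67 - 42\right) \left(-91\right)} = -2253 + \frac{1}{-9389 + 25 \left(-91\right)} = -2253 + \frac{1}{-9389 - 2275} = -2253 + \frac{1}{-11664} = -2253 - \frac{1}{11664} = - \frac{26278993}{11664}$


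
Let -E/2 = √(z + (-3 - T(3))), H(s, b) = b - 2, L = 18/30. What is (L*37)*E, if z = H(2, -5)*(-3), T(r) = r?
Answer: -222*√15/5 ≈ -171.96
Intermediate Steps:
L = ⅗ (L = 18*(1/30) = ⅗ ≈ 0.60000)
H(s, b) = -2 + b
z = 21 (z = (-2 - 5)*(-3) = -7*(-3) = 21)
E = -2*√15 (E = -2*√(21 + (-3 - 1*3)) = -2*√(21 + (-3 - 3)) = -2*√(21 - 6) = -2*√15 ≈ -7.7460)
(L*37)*E = ((⅗)*37)*(-2*√15) = 111*(-2*√15)/5 = -222*√15/5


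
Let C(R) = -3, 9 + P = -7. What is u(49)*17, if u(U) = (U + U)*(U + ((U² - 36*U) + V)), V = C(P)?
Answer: 1137878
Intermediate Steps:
P = -16 (P = -9 - 7 = -16)
V = -3
u(U) = 2*U*(-3 + U² - 35*U) (u(U) = (U + U)*(U + ((U² - 36*U) - 3)) = (2*U)*(U + (-3 + U² - 36*U)) = (2*U)*(-3 + U² - 35*U) = 2*U*(-3 + U² - 35*U))
u(49)*17 = (2*49*(-3 + 49² - 35*49))*17 = (2*49*(-3 + 2401 - 1715))*17 = (2*49*683)*17 = 66934*17 = 1137878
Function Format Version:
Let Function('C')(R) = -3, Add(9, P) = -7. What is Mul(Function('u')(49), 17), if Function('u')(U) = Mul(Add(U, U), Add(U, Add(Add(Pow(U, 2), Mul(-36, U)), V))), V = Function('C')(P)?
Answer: 1137878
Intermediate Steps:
P = -16 (P = Add(-9, -7) = -16)
V = -3
Function('u')(U) = Mul(2, U, Add(-3, Pow(U, 2), Mul(-35, U))) (Function('u')(U) = Mul(Add(U, U), Add(U, Add(Add(Pow(U, 2), Mul(-36, U)), -3))) = Mul(Mul(2, U), Add(U, Add(-3, Pow(U, 2), Mul(-36, U)))) = Mul(Mul(2, U), Add(-3, Pow(U, 2), Mul(-35, U))) = Mul(2, U, Add(-3, Pow(U, 2), Mul(-35, U))))
Mul(Function('u')(49), 17) = Mul(Mul(2, 49, Add(-3, Pow(49, 2), Mul(-35, 49))), 17) = Mul(Mul(2, 49, Add(-3, 2401, -1715)), 17) = Mul(Mul(2, 49, 683), 17) = Mul(66934, 17) = 1137878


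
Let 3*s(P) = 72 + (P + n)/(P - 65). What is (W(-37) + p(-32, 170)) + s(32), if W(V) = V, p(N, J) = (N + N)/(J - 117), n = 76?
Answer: -8919/583 ≈ -15.298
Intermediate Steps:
p(N, J) = 2*N/(-117 + J) (p(N, J) = (2*N)/(-117 + J) = 2*N/(-117 + J))
s(P) = 24 + (76 + P)/(3*(-65 + P)) (s(P) = (72 + (P + 76)/(P - 65))/3 = (72 + (76 + P)/(-65 + P))/3 = 24 + (76 + P)/(3*(-65 + P)))
(W(-37) + p(-32, 170)) + s(32) = (-37 + 2*(-32)/(-117 + 170)) + (-4604 + 73*32)/(3*(-65 + 32)) = (-37 + 2*(-32)/53) + (⅓)*(-4604 + 2336)/(-33) = (-37 + 2*(-32)*(1/53)) + (⅓)*(-1/33)*(-2268) = (-37 - 64/53) + 252/11 = -2025/53 + 252/11 = -8919/583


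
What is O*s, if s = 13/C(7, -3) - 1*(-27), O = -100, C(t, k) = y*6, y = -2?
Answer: -7775/3 ≈ -2591.7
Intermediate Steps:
C(t, k) = -12 (C(t, k) = -2*6 = -12)
s = 311/12 (s = 13/(-12) - 1*(-27) = 13*(-1/12) + 27 = -13/12 + 27 = 311/12 ≈ 25.917)
O*s = -100*311/12 = -7775/3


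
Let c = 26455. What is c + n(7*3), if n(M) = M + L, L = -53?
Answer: 26423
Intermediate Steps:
n(M) = -53 + M (n(M) = M - 53 = -53 + M)
c + n(7*3) = 26455 + (-53 + 7*3) = 26455 + (-53 + 21) = 26455 - 32 = 26423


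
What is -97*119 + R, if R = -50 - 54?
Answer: -11647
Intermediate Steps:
R = -104
-97*119 + R = -97*119 - 104 = -11543 - 104 = -11647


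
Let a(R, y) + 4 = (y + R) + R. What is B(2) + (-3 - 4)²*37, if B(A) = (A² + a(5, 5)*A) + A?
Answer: 1841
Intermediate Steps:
a(R, y) = -4 + y + 2*R (a(R, y) = -4 + ((y + R) + R) = -4 + ((R + y) + R) = -4 + (y + 2*R) = -4 + y + 2*R)
B(A) = A² + 12*A (B(A) = (A² + (-4 + 5 + 2*5)*A) + A = (A² + (-4 + 5 + 10)*A) + A = (A² + 11*A) + A = A² + 12*A)
B(2) + (-3 - 4)²*37 = 2*(12 + 2) + (-3 - 4)²*37 = 2*14 + (-7)²*37 = 28 + 49*37 = 28 + 1813 = 1841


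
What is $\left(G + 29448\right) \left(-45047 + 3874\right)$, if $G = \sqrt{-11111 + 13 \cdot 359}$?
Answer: $-1212462504 - 247038 i \sqrt{179} \approx -1.2125 \cdot 10^{9} - 3.3051 \cdot 10^{6} i$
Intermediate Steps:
$G = 6 i \sqrt{179}$ ($G = \sqrt{-11111 + 4667} = \sqrt{-6444} = 6 i \sqrt{179} \approx 80.275 i$)
$\left(G + 29448\right) \left(-45047 + 3874\right) = \left(6 i \sqrt{179} + 29448\right) \left(-45047 + 3874\right) = \left(29448 + 6 i \sqrt{179}\right) \left(-41173\right) = -1212462504 - 247038 i \sqrt{179}$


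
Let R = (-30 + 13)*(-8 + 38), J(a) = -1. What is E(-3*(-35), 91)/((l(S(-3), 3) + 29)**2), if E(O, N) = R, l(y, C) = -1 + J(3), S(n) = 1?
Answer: -170/243 ≈ -0.69959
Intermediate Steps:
l(y, C) = -2 (l(y, C) = -1 - 1 = -2)
R = -510 (R = -17*30 = -510)
E(O, N) = -510
E(-3*(-35), 91)/((l(S(-3), 3) + 29)**2) = -510/(-2 + 29)**2 = -510/(27**2) = -510/729 = -510*1/729 = -170/243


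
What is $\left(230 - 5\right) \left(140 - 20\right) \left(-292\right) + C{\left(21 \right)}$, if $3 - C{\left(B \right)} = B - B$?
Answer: $-7883997$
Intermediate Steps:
$C{\left(B \right)} = 3$ ($C{\left(B \right)} = 3 - \left(B - B\right) = 3 - 0 = 3 + 0 = 3$)
$\left(230 - 5\right) \left(140 - 20\right) \left(-292\right) + C{\left(21 \right)} = \left(230 - 5\right) \left(140 - 20\right) \left(-292\right) + 3 = 225 \cdot 120 \left(-292\right) + 3 = 27000 \left(-292\right) + 3 = -7884000 + 3 = -7883997$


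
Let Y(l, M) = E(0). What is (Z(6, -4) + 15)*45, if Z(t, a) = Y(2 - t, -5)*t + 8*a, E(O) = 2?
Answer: -225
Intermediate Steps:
Y(l, M) = 2
Z(t, a) = 2*t + 8*a
(Z(6, -4) + 15)*45 = ((2*6 + 8*(-4)) + 15)*45 = ((12 - 32) + 15)*45 = (-20 + 15)*45 = -5*45 = -225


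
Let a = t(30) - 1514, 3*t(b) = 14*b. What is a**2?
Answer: 1887876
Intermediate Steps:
t(b) = 14*b/3 (t(b) = (14*b)/3 = 14*b/3)
a = -1374 (a = (14/3)*30 - 1514 = 140 - 1514 = -1374)
a**2 = (-1374)**2 = 1887876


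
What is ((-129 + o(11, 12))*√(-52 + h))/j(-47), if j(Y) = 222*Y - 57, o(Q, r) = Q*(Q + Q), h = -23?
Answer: -565*I*√3/10491 ≈ -0.093281*I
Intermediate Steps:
o(Q, r) = 2*Q² (o(Q, r) = Q*(2*Q) = 2*Q²)
j(Y) = -57 + 222*Y
((-129 + o(11, 12))*√(-52 + h))/j(-47) = ((-129 + 2*11²)*√(-52 - 23))/(-57 + 222*(-47)) = ((-129 + 2*121)*√(-75))/(-57 - 10434) = ((-129 + 242)*(5*I*√3))/(-10491) = (113*(5*I*√3))*(-1/10491) = (565*I*√3)*(-1/10491) = -565*I*√3/10491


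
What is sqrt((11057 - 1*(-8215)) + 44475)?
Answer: 9*sqrt(787) ≈ 252.48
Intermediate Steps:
sqrt((11057 - 1*(-8215)) + 44475) = sqrt((11057 + 8215) + 44475) = sqrt(19272 + 44475) = sqrt(63747) = 9*sqrt(787)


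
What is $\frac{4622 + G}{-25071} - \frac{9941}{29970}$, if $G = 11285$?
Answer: $- \frac{241987867}{250459290} \approx -0.96618$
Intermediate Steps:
$\frac{4622 + G}{-25071} - \frac{9941}{29970} = \frac{4622 + 11285}{-25071} - \frac{9941}{29970} = 15907 \left(- \frac{1}{25071}\right) - \frac{9941}{29970} = - \frac{15907}{25071} - \frac{9941}{29970} = - \frac{241987867}{250459290}$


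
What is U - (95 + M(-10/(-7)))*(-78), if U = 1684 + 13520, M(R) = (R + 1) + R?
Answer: 160404/7 ≈ 22915.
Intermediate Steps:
M(R) = 1 + 2*R (M(R) = (1 + R) + R = 1 + 2*R)
U = 15204
U - (95 + M(-10/(-7)))*(-78) = 15204 - (95 + (1 + 2*(-10/(-7))))*(-78) = 15204 - (95 + (1 + 2*(-10*(-1/7))))*(-78) = 15204 - (95 + (1 + 2*(10/7)))*(-78) = 15204 - (95 + (1 + 20/7))*(-78) = 15204 - (95 + 27/7)*(-78) = 15204 - 692*(-78)/7 = 15204 - 1*(-53976/7) = 15204 + 53976/7 = 160404/7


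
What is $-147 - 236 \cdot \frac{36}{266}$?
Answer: $- \frac{23799}{133} \approx -178.94$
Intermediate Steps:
$-147 - 236 \cdot \frac{36}{266} = -147 - 236 \cdot 36 \cdot \frac{1}{266} = -147 - \frac{4248}{133} = - \frac{23799}{133}$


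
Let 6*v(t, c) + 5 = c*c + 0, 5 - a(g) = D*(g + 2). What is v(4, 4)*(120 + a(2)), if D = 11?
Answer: 297/2 ≈ 148.50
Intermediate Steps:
a(g) = -17 - 11*g (a(g) = 5 - 11*(g + 2) = 5 - 11*(2 + g) = 5 - (22 + 11*g) = 5 + (-22 - 11*g) = -17 - 11*g)
v(t, c) = -5/6 + c**2/6 (v(t, c) = -5/6 + (c*c + 0)/6 = -5/6 + (c**2 + 0)/6 = -5/6 + c**2/6)
v(4, 4)*(120 + a(2)) = (-5/6 + (1/6)*4**2)*(120 + (-17 - 11*2)) = (-5/6 + (1/6)*16)*(120 + (-17 - 22)) = (-5/6 + 8/3)*(120 - 39) = (11/6)*81 = 297/2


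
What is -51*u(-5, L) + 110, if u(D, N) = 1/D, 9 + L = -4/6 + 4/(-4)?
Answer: 601/5 ≈ 120.20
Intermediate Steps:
L = -32/3 (L = -9 + (-4/6 + 4/(-4)) = -9 + (-4*⅙ + 4*(-¼)) = -9 + (-⅔ - 1) = -9 - 5/3 = -32/3 ≈ -10.667)
-51*u(-5, L) + 110 = -51/(-5) + 110 = -51*(-⅕) + 110 = 51/5 + 110 = 601/5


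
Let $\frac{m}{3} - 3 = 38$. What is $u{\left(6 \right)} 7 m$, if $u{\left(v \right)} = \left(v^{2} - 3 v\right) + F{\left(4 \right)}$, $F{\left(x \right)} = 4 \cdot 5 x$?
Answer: $84378$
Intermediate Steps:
$m = 123$ ($m = 9 + 3 \cdot 38 = 9 + 114 = 123$)
$F{\left(x \right)} = 20 x$
$u{\left(v \right)} = 80 + v^{2} - 3 v$ ($u{\left(v \right)} = \left(v^{2} - 3 v\right) + 20 \cdot 4 = \left(v^{2} - 3 v\right) + 80 = 80 + v^{2} - 3 v$)
$u{\left(6 \right)} 7 m = \left(80 + 6^{2} - 18\right) 7 \cdot 123 = \left(80 + 36 - 18\right) 7 \cdot 123 = 98 \cdot 7 \cdot 123 = 686 \cdot 123 = 84378$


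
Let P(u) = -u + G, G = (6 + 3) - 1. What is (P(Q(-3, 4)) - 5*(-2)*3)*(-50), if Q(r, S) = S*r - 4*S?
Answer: -3300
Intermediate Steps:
G = 8 (G = 9 - 1 = 8)
Q(r, S) = -4*S + S*r
P(u) = 8 - u (P(u) = -u + 8 = 8 - u)
(P(Q(-3, 4)) - 5*(-2)*3)*(-50) = ((8 - 4*(-4 - 3)) - 5*(-2)*3)*(-50) = ((8 - 4*(-7)) + 10*3)*(-50) = ((8 - 1*(-28)) + 30)*(-50) = ((8 + 28) + 30)*(-50) = (36 + 30)*(-50) = 66*(-50) = -3300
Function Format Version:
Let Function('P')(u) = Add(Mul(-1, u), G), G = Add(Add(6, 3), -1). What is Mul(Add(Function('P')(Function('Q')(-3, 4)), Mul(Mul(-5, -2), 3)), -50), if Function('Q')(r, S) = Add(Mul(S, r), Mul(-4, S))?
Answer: -3300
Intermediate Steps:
G = 8 (G = Add(9, -1) = 8)
Function('Q')(r, S) = Add(Mul(-4, S), Mul(S, r))
Function('P')(u) = Add(8, Mul(-1, u)) (Function('P')(u) = Add(Mul(-1, u), 8) = Add(8, Mul(-1, u)))
Mul(Add(Function('P')(Function('Q')(-3, 4)), Mul(Mul(-5, -2), 3)), -50) = Mul(Add(Add(8, Mul(-1, Mul(4, Add(-4, -3)))), Mul(Mul(-5, -2), 3)), -50) = Mul(Add(Add(8, Mul(-1, Mul(4, -7))), Mul(10, 3)), -50) = Mul(Add(Add(8, Mul(-1, -28)), 30), -50) = Mul(Add(Add(8, 28), 30), -50) = Mul(Add(36, 30), -50) = Mul(66, -50) = -3300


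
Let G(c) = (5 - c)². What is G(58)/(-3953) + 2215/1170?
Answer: 1093873/925002 ≈ 1.1826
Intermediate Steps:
G(58)/(-3953) + 2215/1170 = (-5 + 58)²/(-3953) + 2215/1170 = 53²*(-1/3953) + 2215*(1/1170) = 2809*(-1/3953) + 443/234 = -2809/3953 + 443/234 = 1093873/925002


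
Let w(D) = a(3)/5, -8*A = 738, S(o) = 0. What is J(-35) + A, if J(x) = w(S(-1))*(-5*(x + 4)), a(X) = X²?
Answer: 747/4 ≈ 186.75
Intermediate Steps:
A = -369/4 (A = -⅛*738 = -369/4 ≈ -92.250)
w(D) = 9/5 (w(D) = 3²/5 = 9*(⅕) = 9/5)
J(x) = -36 - 9*x (J(x) = 9*(-5*(x + 4))/5 = 9*(-5*(4 + x))/5 = 9*(-20 - 5*x)/5 = -36 - 9*x)
J(-35) + A = (-36 - 9*(-35)) - 369/4 = (-36 + 315) - 369/4 = 279 - 369/4 = 747/4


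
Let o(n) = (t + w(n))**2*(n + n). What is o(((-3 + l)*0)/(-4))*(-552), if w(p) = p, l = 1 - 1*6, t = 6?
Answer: 0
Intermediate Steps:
l = -5 (l = 1 - 6 = -5)
o(n) = 2*n*(6 + n)**2 (o(n) = (6 + n)**2*(n + n) = (6 + n)**2*(2*n) = 2*n*(6 + n)**2)
o(((-3 + l)*0)/(-4))*(-552) = (2*(((-3 - 5)*0)/(-4))*(6 + ((-3 - 5)*0)/(-4))**2)*(-552) = (2*(-8*0*(-1/4))*(6 - 8*0*(-1/4))**2)*(-552) = (2*(0*(-1/4))*(6 + 0*(-1/4))**2)*(-552) = (2*0*(6 + 0)**2)*(-552) = (2*0*6**2)*(-552) = (2*0*36)*(-552) = 0*(-552) = 0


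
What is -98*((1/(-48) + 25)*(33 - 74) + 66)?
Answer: 2253559/24 ≈ 93898.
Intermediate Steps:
-98*((1/(-48) + 25)*(33 - 74) + 66) = -98*((-1/48 + 25)*(-41) + 66) = -98*((1199/48)*(-41) + 66) = -98*(-49159/48 + 66) = -98*(-45991/48) = 2253559/24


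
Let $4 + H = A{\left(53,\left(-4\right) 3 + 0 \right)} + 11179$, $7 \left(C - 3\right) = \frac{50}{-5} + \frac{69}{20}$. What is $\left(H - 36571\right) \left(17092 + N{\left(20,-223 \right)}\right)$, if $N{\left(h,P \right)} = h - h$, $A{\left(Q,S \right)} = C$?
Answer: $- \frac{15191160223}{35} \approx -4.3403 \cdot 10^{8}$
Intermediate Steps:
$C = \frac{289}{140}$ ($C = 3 + \frac{\frac{50}{-5} + \frac{69}{20}}{7} = 3 + \frac{50 \left(- \frac{1}{5}\right) + 69 \cdot \frac{1}{20}}{7} = 3 + \frac{-10 + \frac{69}{20}}{7} = 3 + \frac{1}{7} \left(- \frac{131}{20}\right) = 3 - \frac{131}{140} = \frac{289}{140} \approx 2.0643$)
$A{\left(Q,S \right)} = \frac{289}{140}$
$H = \frac{1564789}{140}$ ($H = -4 + \left(\frac{289}{140} + 11179\right) = -4 + \frac{1565349}{140} = \frac{1564789}{140} \approx 11177.0$)
$N{\left(h,P \right)} = 0$
$\left(H - 36571\right) \left(17092 + N{\left(20,-223 \right)}\right) = \left(\frac{1564789}{140} - 36571\right) \left(17092 + 0\right) = \left(- \frac{3555151}{140}\right) 17092 = - \frac{15191160223}{35}$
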